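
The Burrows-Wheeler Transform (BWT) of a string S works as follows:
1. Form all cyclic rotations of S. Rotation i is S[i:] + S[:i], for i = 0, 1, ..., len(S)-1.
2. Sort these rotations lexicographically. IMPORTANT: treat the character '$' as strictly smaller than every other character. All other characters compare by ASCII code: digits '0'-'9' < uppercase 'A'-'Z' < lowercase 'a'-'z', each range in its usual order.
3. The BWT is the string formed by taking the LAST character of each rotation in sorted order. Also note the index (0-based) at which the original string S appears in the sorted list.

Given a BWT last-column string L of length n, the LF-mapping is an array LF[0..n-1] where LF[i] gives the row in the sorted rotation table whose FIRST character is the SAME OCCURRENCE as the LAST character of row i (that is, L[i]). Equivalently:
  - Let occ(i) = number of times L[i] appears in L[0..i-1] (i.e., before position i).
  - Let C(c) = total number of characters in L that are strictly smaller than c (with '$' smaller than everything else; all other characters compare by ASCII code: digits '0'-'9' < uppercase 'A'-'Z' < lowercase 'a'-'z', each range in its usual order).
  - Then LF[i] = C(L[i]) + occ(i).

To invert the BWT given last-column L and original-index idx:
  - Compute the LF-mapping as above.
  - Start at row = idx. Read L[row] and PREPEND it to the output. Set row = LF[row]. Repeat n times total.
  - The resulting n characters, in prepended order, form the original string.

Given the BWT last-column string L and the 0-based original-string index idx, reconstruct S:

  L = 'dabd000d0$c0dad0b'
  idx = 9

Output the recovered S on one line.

Answer: b00cbdda00ad00dd$

Derivation:
LF mapping: 12 7 9 13 1 2 3 14 4 0 11 5 15 8 16 6 10
Walk LF starting at row 9, prepending L[row]:
  step 1: row=9, L[9]='$', prepend. Next row=LF[9]=0
  step 2: row=0, L[0]='d', prepend. Next row=LF[0]=12
  step 3: row=12, L[12]='d', prepend. Next row=LF[12]=15
  step 4: row=15, L[15]='0', prepend. Next row=LF[15]=6
  step 5: row=6, L[6]='0', prepend. Next row=LF[6]=3
  step 6: row=3, L[3]='d', prepend. Next row=LF[3]=13
  step 7: row=13, L[13]='a', prepend. Next row=LF[13]=8
  step 8: row=8, L[8]='0', prepend. Next row=LF[8]=4
  step 9: row=4, L[4]='0', prepend. Next row=LF[4]=1
  step 10: row=1, L[1]='a', prepend. Next row=LF[1]=7
  step 11: row=7, L[7]='d', prepend. Next row=LF[7]=14
  step 12: row=14, L[14]='d', prepend. Next row=LF[14]=16
  step 13: row=16, L[16]='b', prepend. Next row=LF[16]=10
  step 14: row=10, L[10]='c', prepend. Next row=LF[10]=11
  step 15: row=11, L[11]='0', prepend. Next row=LF[11]=5
  step 16: row=5, L[5]='0', prepend. Next row=LF[5]=2
  step 17: row=2, L[2]='b', prepend. Next row=LF[2]=9
Reversed output: b00cbdda00ad00dd$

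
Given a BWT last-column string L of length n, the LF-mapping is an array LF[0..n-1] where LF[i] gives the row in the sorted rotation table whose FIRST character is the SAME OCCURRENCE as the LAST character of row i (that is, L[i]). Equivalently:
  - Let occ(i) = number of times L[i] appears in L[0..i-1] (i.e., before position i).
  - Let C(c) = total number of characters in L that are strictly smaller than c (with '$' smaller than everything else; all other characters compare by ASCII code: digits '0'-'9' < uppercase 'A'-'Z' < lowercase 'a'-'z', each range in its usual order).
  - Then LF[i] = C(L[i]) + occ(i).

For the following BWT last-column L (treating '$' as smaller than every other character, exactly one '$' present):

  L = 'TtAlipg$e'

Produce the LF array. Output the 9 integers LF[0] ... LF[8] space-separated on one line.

Char counts: '$':1, 'A':1, 'T':1, 'e':1, 'g':1, 'i':1, 'l':1, 'p':1, 't':1
C (first-col start): C('$')=0, C('A')=1, C('T')=2, C('e')=3, C('g')=4, C('i')=5, C('l')=6, C('p')=7, C('t')=8
L[0]='T': occ=0, LF[0]=C('T')+0=2+0=2
L[1]='t': occ=0, LF[1]=C('t')+0=8+0=8
L[2]='A': occ=0, LF[2]=C('A')+0=1+0=1
L[3]='l': occ=0, LF[3]=C('l')+0=6+0=6
L[4]='i': occ=0, LF[4]=C('i')+0=5+0=5
L[5]='p': occ=0, LF[5]=C('p')+0=7+0=7
L[6]='g': occ=0, LF[6]=C('g')+0=4+0=4
L[7]='$': occ=0, LF[7]=C('$')+0=0+0=0
L[8]='e': occ=0, LF[8]=C('e')+0=3+0=3

Answer: 2 8 1 6 5 7 4 0 3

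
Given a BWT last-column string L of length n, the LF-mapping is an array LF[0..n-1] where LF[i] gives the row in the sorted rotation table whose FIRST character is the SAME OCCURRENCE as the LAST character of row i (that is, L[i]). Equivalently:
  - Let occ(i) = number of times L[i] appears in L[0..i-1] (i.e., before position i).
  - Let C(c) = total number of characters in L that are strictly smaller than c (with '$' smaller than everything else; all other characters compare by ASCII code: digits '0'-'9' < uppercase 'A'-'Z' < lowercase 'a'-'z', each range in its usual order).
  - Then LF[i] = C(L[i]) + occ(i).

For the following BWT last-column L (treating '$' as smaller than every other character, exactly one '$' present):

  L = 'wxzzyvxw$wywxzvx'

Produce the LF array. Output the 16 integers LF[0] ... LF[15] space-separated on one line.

Char counts: '$':1, 'v':2, 'w':4, 'x':4, 'y':2, 'z':3
C (first-col start): C('$')=0, C('v')=1, C('w')=3, C('x')=7, C('y')=11, C('z')=13
L[0]='w': occ=0, LF[0]=C('w')+0=3+0=3
L[1]='x': occ=0, LF[1]=C('x')+0=7+0=7
L[2]='z': occ=0, LF[2]=C('z')+0=13+0=13
L[3]='z': occ=1, LF[3]=C('z')+1=13+1=14
L[4]='y': occ=0, LF[4]=C('y')+0=11+0=11
L[5]='v': occ=0, LF[5]=C('v')+0=1+0=1
L[6]='x': occ=1, LF[6]=C('x')+1=7+1=8
L[7]='w': occ=1, LF[7]=C('w')+1=3+1=4
L[8]='$': occ=0, LF[8]=C('$')+0=0+0=0
L[9]='w': occ=2, LF[9]=C('w')+2=3+2=5
L[10]='y': occ=1, LF[10]=C('y')+1=11+1=12
L[11]='w': occ=3, LF[11]=C('w')+3=3+3=6
L[12]='x': occ=2, LF[12]=C('x')+2=7+2=9
L[13]='z': occ=2, LF[13]=C('z')+2=13+2=15
L[14]='v': occ=1, LF[14]=C('v')+1=1+1=2
L[15]='x': occ=3, LF[15]=C('x')+3=7+3=10

Answer: 3 7 13 14 11 1 8 4 0 5 12 6 9 15 2 10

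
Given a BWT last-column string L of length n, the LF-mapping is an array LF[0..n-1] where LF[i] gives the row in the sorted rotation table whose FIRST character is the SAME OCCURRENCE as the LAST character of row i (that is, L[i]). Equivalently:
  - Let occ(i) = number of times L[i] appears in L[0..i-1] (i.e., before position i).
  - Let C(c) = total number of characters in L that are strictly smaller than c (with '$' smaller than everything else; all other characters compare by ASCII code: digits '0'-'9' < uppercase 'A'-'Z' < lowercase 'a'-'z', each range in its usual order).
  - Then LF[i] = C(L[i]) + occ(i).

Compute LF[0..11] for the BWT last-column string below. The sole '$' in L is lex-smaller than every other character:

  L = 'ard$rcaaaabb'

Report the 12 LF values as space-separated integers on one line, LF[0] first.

Char counts: '$':1, 'a':5, 'b':2, 'c':1, 'd':1, 'r':2
C (first-col start): C('$')=0, C('a')=1, C('b')=6, C('c')=8, C('d')=9, C('r')=10
L[0]='a': occ=0, LF[0]=C('a')+0=1+0=1
L[1]='r': occ=0, LF[1]=C('r')+0=10+0=10
L[2]='d': occ=0, LF[2]=C('d')+0=9+0=9
L[3]='$': occ=0, LF[3]=C('$')+0=0+0=0
L[4]='r': occ=1, LF[4]=C('r')+1=10+1=11
L[5]='c': occ=0, LF[5]=C('c')+0=8+0=8
L[6]='a': occ=1, LF[6]=C('a')+1=1+1=2
L[7]='a': occ=2, LF[7]=C('a')+2=1+2=3
L[8]='a': occ=3, LF[8]=C('a')+3=1+3=4
L[9]='a': occ=4, LF[9]=C('a')+4=1+4=5
L[10]='b': occ=0, LF[10]=C('b')+0=6+0=6
L[11]='b': occ=1, LF[11]=C('b')+1=6+1=7

Answer: 1 10 9 0 11 8 2 3 4 5 6 7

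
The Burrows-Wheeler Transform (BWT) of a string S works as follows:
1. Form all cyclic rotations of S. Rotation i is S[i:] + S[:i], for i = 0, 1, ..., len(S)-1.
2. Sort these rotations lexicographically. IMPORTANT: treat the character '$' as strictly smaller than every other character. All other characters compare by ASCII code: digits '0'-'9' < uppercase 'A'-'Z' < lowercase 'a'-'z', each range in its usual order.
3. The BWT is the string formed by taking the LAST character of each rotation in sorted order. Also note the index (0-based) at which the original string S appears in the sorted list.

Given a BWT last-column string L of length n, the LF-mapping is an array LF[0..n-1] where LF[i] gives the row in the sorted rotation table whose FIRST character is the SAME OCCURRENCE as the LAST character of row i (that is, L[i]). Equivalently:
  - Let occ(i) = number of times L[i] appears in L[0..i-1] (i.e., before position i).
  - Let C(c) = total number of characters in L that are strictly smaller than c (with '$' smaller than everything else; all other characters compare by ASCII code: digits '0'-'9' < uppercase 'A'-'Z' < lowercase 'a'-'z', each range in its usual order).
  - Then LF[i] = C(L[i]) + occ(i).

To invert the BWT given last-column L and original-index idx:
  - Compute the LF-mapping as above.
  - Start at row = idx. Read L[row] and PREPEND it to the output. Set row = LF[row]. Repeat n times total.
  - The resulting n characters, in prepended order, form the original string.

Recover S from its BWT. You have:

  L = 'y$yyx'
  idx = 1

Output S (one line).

LF mapping: 2 0 3 4 1
Walk LF starting at row 1, prepending L[row]:
  step 1: row=1, L[1]='$', prepend. Next row=LF[1]=0
  step 2: row=0, L[0]='y', prepend. Next row=LF[0]=2
  step 3: row=2, L[2]='y', prepend. Next row=LF[2]=3
  step 4: row=3, L[3]='y', prepend. Next row=LF[3]=4
  step 5: row=4, L[4]='x', prepend. Next row=LF[4]=1
Reversed output: xyyy$

Answer: xyyy$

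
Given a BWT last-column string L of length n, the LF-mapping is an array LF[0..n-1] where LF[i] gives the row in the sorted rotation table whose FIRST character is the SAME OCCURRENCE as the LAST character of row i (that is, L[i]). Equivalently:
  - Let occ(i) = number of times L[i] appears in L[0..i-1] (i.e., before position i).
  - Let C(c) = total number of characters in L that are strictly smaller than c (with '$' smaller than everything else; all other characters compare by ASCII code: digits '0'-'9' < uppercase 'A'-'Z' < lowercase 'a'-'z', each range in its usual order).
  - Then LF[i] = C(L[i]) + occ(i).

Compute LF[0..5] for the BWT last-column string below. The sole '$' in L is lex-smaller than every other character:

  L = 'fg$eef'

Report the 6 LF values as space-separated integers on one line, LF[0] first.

Answer: 3 5 0 1 2 4

Derivation:
Char counts: '$':1, 'e':2, 'f':2, 'g':1
C (first-col start): C('$')=0, C('e')=1, C('f')=3, C('g')=5
L[0]='f': occ=0, LF[0]=C('f')+0=3+0=3
L[1]='g': occ=0, LF[1]=C('g')+0=5+0=5
L[2]='$': occ=0, LF[2]=C('$')+0=0+0=0
L[3]='e': occ=0, LF[3]=C('e')+0=1+0=1
L[4]='e': occ=1, LF[4]=C('e')+1=1+1=2
L[5]='f': occ=1, LF[5]=C('f')+1=3+1=4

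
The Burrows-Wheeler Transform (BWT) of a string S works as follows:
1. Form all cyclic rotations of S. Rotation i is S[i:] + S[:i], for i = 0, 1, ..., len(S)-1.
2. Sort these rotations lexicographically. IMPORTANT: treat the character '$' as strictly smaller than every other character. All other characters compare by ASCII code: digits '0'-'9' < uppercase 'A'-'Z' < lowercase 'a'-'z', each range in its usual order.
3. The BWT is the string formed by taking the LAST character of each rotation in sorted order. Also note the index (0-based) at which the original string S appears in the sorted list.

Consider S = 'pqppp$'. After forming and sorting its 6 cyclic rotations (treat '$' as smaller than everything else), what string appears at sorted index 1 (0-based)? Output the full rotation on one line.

Answer: p$pqpp

Derivation:
All 6 rotations (rotation i = S[i:]+S[:i]):
  rot[0] = pqppp$
  rot[1] = qppp$p
  rot[2] = ppp$pq
  rot[3] = pp$pqp
  rot[4] = p$pqpp
  rot[5] = $pqppp
Sorted (with $ < everything):
  sorted[0] = $pqppp
  sorted[1] = p$pqpp
  sorted[2] = pp$pqp
  sorted[3] = ppp$pq
  sorted[4] = pqppp$
  sorted[5] = qppp$p
sorted[1] = p$pqpp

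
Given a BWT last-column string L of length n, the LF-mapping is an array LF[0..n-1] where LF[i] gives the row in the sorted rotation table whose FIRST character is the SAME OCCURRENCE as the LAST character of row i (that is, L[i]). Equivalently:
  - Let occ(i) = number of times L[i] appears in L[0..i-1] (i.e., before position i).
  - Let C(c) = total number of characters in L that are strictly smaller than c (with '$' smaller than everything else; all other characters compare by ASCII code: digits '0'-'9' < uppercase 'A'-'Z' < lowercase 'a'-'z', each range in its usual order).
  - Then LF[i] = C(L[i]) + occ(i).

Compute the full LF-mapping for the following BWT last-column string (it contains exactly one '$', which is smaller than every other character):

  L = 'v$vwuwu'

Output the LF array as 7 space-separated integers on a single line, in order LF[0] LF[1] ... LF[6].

Answer: 3 0 4 5 1 6 2

Derivation:
Char counts: '$':1, 'u':2, 'v':2, 'w':2
C (first-col start): C('$')=0, C('u')=1, C('v')=3, C('w')=5
L[0]='v': occ=0, LF[0]=C('v')+0=3+0=3
L[1]='$': occ=0, LF[1]=C('$')+0=0+0=0
L[2]='v': occ=1, LF[2]=C('v')+1=3+1=4
L[3]='w': occ=0, LF[3]=C('w')+0=5+0=5
L[4]='u': occ=0, LF[4]=C('u')+0=1+0=1
L[5]='w': occ=1, LF[5]=C('w')+1=5+1=6
L[6]='u': occ=1, LF[6]=C('u')+1=1+1=2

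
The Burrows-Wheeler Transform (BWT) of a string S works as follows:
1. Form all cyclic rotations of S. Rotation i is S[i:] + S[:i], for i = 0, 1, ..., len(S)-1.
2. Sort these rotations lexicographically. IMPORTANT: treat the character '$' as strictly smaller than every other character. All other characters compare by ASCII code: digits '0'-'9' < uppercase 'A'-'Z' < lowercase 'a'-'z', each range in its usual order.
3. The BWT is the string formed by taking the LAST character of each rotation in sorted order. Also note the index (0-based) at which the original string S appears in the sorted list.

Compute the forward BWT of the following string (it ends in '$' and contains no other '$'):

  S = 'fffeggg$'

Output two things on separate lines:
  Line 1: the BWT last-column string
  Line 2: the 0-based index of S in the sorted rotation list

All 8 rotations (rotation i = S[i:]+S[:i]):
  rot[0] = fffeggg$
  rot[1] = ffeggg$f
  rot[2] = feggg$ff
  rot[3] = eggg$fff
  rot[4] = ggg$fffe
  rot[5] = gg$fffeg
  rot[6] = g$fffegg
  rot[7] = $fffeggg
Sorted (with $ < everything):
  sorted[0] = $fffeggg  (last char: 'g')
  sorted[1] = eggg$fff  (last char: 'f')
  sorted[2] = feggg$ff  (last char: 'f')
  sorted[3] = ffeggg$f  (last char: 'f')
  sorted[4] = fffeggg$  (last char: '$')
  sorted[5] = g$fffegg  (last char: 'g')
  sorted[6] = gg$fffeg  (last char: 'g')
  sorted[7] = ggg$fffe  (last char: 'e')
Last column: gfff$gge
Original string S is at sorted index 4

Answer: gfff$gge
4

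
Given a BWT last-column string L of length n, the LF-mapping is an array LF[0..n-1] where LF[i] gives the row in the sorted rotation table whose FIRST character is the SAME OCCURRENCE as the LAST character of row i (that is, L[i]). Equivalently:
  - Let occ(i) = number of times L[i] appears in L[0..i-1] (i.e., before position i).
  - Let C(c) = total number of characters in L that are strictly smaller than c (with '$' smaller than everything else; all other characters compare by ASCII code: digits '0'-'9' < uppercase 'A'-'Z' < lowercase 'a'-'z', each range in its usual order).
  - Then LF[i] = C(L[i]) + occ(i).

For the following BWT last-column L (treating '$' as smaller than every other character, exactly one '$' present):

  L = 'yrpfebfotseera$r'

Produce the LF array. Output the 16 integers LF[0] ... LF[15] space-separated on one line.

Answer: 15 10 9 6 3 2 7 8 14 13 4 5 11 1 0 12

Derivation:
Char counts: '$':1, 'a':1, 'b':1, 'e':3, 'f':2, 'o':1, 'p':1, 'r':3, 's':1, 't':1, 'y':1
C (first-col start): C('$')=0, C('a')=1, C('b')=2, C('e')=3, C('f')=6, C('o')=8, C('p')=9, C('r')=10, C('s')=13, C('t')=14, C('y')=15
L[0]='y': occ=0, LF[0]=C('y')+0=15+0=15
L[1]='r': occ=0, LF[1]=C('r')+0=10+0=10
L[2]='p': occ=0, LF[2]=C('p')+0=9+0=9
L[3]='f': occ=0, LF[3]=C('f')+0=6+0=6
L[4]='e': occ=0, LF[4]=C('e')+0=3+0=3
L[5]='b': occ=0, LF[5]=C('b')+0=2+0=2
L[6]='f': occ=1, LF[6]=C('f')+1=6+1=7
L[7]='o': occ=0, LF[7]=C('o')+0=8+0=8
L[8]='t': occ=0, LF[8]=C('t')+0=14+0=14
L[9]='s': occ=0, LF[9]=C('s')+0=13+0=13
L[10]='e': occ=1, LF[10]=C('e')+1=3+1=4
L[11]='e': occ=2, LF[11]=C('e')+2=3+2=5
L[12]='r': occ=1, LF[12]=C('r')+1=10+1=11
L[13]='a': occ=0, LF[13]=C('a')+0=1+0=1
L[14]='$': occ=0, LF[14]=C('$')+0=0+0=0
L[15]='r': occ=2, LF[15]=C('r')+2=10+2=12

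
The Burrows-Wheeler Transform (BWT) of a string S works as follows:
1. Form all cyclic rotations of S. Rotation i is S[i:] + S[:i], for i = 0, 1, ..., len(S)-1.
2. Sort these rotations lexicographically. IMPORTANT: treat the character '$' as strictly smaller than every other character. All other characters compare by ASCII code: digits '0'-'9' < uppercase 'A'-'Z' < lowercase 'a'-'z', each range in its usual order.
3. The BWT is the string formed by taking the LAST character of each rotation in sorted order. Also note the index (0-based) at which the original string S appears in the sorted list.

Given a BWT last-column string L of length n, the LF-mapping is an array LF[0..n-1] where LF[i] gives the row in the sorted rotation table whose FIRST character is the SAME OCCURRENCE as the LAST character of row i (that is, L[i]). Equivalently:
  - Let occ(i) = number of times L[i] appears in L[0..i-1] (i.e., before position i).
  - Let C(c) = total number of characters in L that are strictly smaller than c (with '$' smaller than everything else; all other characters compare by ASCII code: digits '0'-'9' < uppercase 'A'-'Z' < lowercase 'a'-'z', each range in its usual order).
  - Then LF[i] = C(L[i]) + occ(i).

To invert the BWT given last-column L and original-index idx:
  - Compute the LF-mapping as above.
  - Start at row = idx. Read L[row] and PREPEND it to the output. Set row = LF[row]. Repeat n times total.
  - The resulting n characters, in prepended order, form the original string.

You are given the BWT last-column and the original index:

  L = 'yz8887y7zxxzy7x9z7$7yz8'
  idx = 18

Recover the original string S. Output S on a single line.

Answer: z77z87yzx8zzyx9y8787xy$

Derivation:
LF mapping: 14 18 6 7 8 1 15 2 19 11 12 20 16 3 13 10 21 4 0 5 17 22 9
Walk LF starting at row 18, prepending L[row]:
  step 1: row=18, L[18]='$', prepend. Next row=LF[18]=0
  step 2: row=0, L[0]='y', prepend. Next row=LF[0]=14
  step 3: row=14, L[14]='x', prepend. Next row=LF[14]=13
  step 4: row=13, L[13]='7', prepend. Next row=LF[13]=3
  step 5: row=3, L[3]='8', prepend. Next row=LF[3]=7
  step 6: row=7, L[7]='7', prepend. Next row=LF[7]=2
  step 7: row=2, L[2]='8', prepend. Next row=LF[2]=6
  step 8: row=6, L[6]='y', prepend. Next row=LF[6]=15
  step 9: row=15, L[15]='9', prepend. Next row=LF[15]=10
  step 10: row=10, L[10]='x', prepend. Next row=LF[10]=12
  step 11: row=12, L[12]='y', prepend. Next row=LF[12]=16
  step 12: row=16, L[16]='z', prepend. Next row=LF[16]=21
  step 13: row=21, L[21]='z', prepend. Next row=LF[21]=22
  step 14: row=22, L[22]='8', prepend. Next row=LF[22]=9
  step 15: row=9, L[9]='x', prepend. Next row=LF[9]=11
  step 16: row=11, L[11]='z', prepend. Next row=LF[11]=20
  step 17: row=20, L[20]='y', prepend. Next row=LF[20]=17
  step 18: row=17, L[17]='7', prepend. Next row=LF[17]=4
  step 19: row=4, L[4]='8', prepend. Next row=LF[4]=8
  step 20: row=8, L[8]='z', prepend. Next row=LF[8]=19
  step 21: row=19, L[19]='7', prepend. Next row=LF[19]=5
  step 22: row=5, L[5]='7', prepend. Next row=LF[5]=1
  step 23: row=1, L[1]='z', prepend. Next row=LF[1]=18
Reversed output: z77z87yzx8zzyx9y8787xy$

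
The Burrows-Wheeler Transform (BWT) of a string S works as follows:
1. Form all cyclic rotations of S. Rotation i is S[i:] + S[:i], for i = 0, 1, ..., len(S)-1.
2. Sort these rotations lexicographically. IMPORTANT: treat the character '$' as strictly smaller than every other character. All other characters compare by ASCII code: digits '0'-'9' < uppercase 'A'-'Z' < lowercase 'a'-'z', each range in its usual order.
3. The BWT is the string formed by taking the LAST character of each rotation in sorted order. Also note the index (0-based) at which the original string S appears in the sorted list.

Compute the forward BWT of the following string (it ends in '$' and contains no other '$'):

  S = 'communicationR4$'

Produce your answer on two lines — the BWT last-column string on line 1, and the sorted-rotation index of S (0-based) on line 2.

All 16 rotations (rotation i = S[i:]+S[:i]):
  rot[0] = communicationR4$
  rot[1] = ommunicationR4$c
  rot[2] = mmunicationR4$co
  rot[3] = municationR4$com
  rot[4] = unicationR4$comm
  rot[5] = nicationR4$commu
  rot[6] = icationR4$commun
  rot[7] = cationR4$communi
  rot[8] = ationR4$communic
  rot[9] = tionR4$communica
  rot[10] = ionR4$communicat
  rot[11] = onR4$communicati
  rot[12] = nR4$communicatio
  rot[13] = R4$communication
  rot[14] = 4$communicationR
  rot[15] = $communicationR4
Sorted (with $ < everything):
  sorted[0] = $communicationR4  (last char: '4')
  sorted[1] = 4$communicationR  (last char: 'R')
  sorted[2] = R4$communication  (last char: 'n')
  sorted[3] = ationR4$communic  (last char: 'c')
  sorted[4] = cationR4$communi  (last char: 'i')
  sorted[5] = communicationR4$  (last char: '$')
  sorted[6] = icationR4$commun  (last char: 'n')
  sorted[7] = ionR4$communicat  (last char: 't')
  sorted[8] = mmunicationR4$co  (last char: 'o')
  sorted[9] = municationR4$com  (last char: 'm')
  sorted[10] = nR4$communicatio  (last char: 'o')
  sorted[11] = nicationR4$commu  (last char: 'u')
  sorted[12] = ommunicationR4$c  (last char: 'c')
  sorted[13] = onR4$communicati  (last char: 'i')
  sorted[14] = tionR4$communica  (last char: 'a')
  sorted[15] = unicationR4$comm  (last char: 'm')
Last column: 4Rnci$ntomouciam
Original string S is at sorted index 5

Answer: 4Rnci$ntomouciam
5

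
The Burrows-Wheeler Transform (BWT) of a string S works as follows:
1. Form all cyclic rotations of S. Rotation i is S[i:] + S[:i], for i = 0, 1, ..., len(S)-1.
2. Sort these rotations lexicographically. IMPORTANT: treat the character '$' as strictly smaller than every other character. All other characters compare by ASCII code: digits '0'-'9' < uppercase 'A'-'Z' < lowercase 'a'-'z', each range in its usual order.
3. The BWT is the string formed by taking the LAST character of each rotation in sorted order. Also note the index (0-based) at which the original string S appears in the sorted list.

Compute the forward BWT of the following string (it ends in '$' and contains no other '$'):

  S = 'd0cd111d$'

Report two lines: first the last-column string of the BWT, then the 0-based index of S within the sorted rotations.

Answer: ddd1101$c
7

Derivation:
All 9 rotations (rotation i = S[i:]+S[:i]):
  rot[0] = d0cd111d$
  rot[1] = 0cd111d$d
  rot[2] = cd111d$d0
  rot[3] = d111d$d0c
  rot[4] = 111d$d0cd
  rot[5] = 11d$d0cd1
  rot[6] = 1d$d0cd11
  rot[7] = d$d0cd111
  rot[8] = $d0cd111d
Sorted (with $ < everything):
  sorted[0] = $d0cd111d  (last char: 'd')
  sorted[1] = 0cd111d$d  (last char: 'd')
  sorted[2] = 111d$d0cd  (last char: 'd')
  sorted[3] = 11d$d0cd1  (last char: '1')
  sorted[4] = 1d$d0cd11  (last char: '1')
  sorted[5] = cd111d$d0  (last char: '0')
  sorted[6] = d$d0cd111  (last char: '1')
  sorted[7] = d0cd111d$  (last char: '$')
  sorted[8] = d111d$d0c  (last char: 'c')
Last column: ddd1101$c
Original string S is at sorted index 7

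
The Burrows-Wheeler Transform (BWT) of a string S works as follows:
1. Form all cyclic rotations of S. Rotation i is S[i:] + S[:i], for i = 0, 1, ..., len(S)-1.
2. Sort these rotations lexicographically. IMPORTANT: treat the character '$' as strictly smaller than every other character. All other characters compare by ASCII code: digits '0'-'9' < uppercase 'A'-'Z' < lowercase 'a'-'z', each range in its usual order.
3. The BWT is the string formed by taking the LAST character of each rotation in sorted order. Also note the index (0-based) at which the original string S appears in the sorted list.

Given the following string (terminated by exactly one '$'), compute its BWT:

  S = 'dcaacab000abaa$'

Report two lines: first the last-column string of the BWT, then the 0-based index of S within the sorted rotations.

Answer: ab00abcc0aaada$
14

Derivation:
All 15 rotations (rotation i = S[i:]+S[:i]):
  rot[0] = dcaacab000abaa$
  rot[1] = caacab000abaa$d
  rot[2] = aacab000abaa$dc
  rot[3] = acab000abaa$dca
  rot[4] = cab000abaa$dcaa
  rot[5] = ab000abaa$dcaac
  rot[6] = b000abaa$dcaaca
  rot[7] = 000abaa$dcaacab
  rot[8] = 00abaa$dcaacab0
  rot[9] = 0abaa$dcaacab00
  rot[10] = abaa$dcaacab000
  rot[11] = baa$dcaacab000a
  rot[12] = aa$dcaacab000ab
  rot[13] = a$dcaacab000aba
  rot[14] = $dcaacab000abaa
Sorted (with $ < everything):
  sorted[0] = $dcaacab000abaa  (last char: 'a')
  sorted[1] = 000abaa$dcaacab  (last char: 'b')
  sorted[2] = 00abaa$dcaacab0  (last char: '0')
  sorted[3] = 0abaa$dcaacab00  (last char: '0')
  sorted[4] = a$dcaacab000aba  (last char: 'a')
  sorted[5] = aa$dcaacab000ab  (last char: 'b')
  sorted[6] = aacab000abaa$dc  (last char: 'c')
  sorted[7] = ab000abaa$dcaac  (last char: 'c')
  sorted[8] = abaa$dcaacab000  (last char: '0')
  sorted[9] = acab000abaa$dca  (last char: 'a')
  sorted[10] = b000abaa$dcaaca  (last char: 'a')
  sorted[11] = baa$dcaacab000a  (last char: 'a')
  sorted[12] = caacab000abaa$d  (last char: 'd')
  sorted[13] = cab000abaa$dcaa  (last char: 'a')
  sorted[14] = dcaacab000abaa$  (last char: '$')
Last column: ab00abcc0aaada$
Original string S is at sorted index 14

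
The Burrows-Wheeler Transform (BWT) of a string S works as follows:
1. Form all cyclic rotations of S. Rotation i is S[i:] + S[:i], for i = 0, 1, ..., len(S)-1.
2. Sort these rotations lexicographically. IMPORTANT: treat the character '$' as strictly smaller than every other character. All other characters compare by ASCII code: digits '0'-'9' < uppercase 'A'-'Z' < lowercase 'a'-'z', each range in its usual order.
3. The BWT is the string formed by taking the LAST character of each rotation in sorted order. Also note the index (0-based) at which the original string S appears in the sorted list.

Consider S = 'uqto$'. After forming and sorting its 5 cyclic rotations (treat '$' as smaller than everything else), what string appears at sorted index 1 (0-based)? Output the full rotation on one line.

All 5 rotations (rotation i = S[i:]+S[:i]):
  rot[0] = uqto$
  rot[1] = qto$u
  rot[2] = to$uq
  rot[3] = o$uqt
  rot[4] = $uqto
Sorted (with $ < everything):
  sorted[0] = $uqto
  sorted[1] = o$uqt
  sorted[2] = qto$u
  sorted[3] = to$uq
  sorted[4] = uqto$
sorted[1] = o$uqt

Answer: o$uqt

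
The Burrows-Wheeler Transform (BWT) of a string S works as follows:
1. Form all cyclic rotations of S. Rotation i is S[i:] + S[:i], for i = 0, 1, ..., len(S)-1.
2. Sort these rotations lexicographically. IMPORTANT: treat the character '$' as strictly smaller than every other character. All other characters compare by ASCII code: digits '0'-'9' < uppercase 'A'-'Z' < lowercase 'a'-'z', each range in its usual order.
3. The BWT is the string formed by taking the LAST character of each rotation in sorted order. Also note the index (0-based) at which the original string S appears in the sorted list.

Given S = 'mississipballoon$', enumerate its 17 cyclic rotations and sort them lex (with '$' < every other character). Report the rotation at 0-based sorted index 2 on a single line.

Answer: balloon$mississip

Derivation:
All 17 rotations (rotation i = S[i:]+S[:i]):
  rot[0] = mississipballoon$
  rot[1] = ississipballoon$m
  rot[2] = ssissipballoon$mi
  rot[3] = sissipballoon$mis
  rot[4] = issipballoon$miss
  rot[5] = ssipballoon$missi
  rot[6] = sipballoon$missis
  rot[7] = ipballoon$mississ
  rot[8] = pballoon$mississi
  rot[9] = balloon$mississip
  rot[10] = alloon$mississipb
  rot[11] = lloon$mississipba
  rot[12] = loon$mississipbal
  rot[13] = oon$mississipball
  rot[14] = on$mississipballo
  rot[15] = n$mississipballoo
  rot[16] = $mississipballoon
Sorted (with $ < everything):
  sorted[0] = $mississipballoon
  sorted[1] = alloon$mississipb
  sorted[2] = balloon$mississip
  sorted[3] = ipballoon$mississ
  sorted[4] = issipballoon$miss
  sorted[5] = ississipballoon$m
  sorted[6] = lloon$mississipba
  sorted[7] = loon$mississipbal
  sorted[8] = mississipballoon$
  sorted[9] = n$mississipballoo
  sorted[10] = on$mississipballo
  sorted[11] = oon$mississipball
  sorted[12] = pballoon$mississi
  sorted[13] = sipballoon$missis
  sorted[14] = sissipballoon$mis
  sorted[15] = ssipballoon$missi
  sorted[16] = ssissipballoon$mi
sorted[2] = balloon$mississip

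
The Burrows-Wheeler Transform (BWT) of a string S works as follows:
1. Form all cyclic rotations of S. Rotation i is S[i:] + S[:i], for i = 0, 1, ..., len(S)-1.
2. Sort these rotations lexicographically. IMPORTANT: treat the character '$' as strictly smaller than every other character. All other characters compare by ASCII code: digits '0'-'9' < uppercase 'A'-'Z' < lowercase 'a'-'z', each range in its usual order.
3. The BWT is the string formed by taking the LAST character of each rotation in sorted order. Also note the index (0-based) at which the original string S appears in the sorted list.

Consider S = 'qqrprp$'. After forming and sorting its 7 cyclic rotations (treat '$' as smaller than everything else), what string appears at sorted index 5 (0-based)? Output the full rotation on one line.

All 7 rotations (rotation i = S[i:]+S[:i]):
  rot[0] = qqrprp$
  rot[1] = qrprp$q
  rot[2] = rprp$qq
  rot[3] = prp$qqr
  rot[4] = rp$qqrp
  rot[5] = p$qqrpr
  rot[6] = $qqrprp
Sorted (with $ < everything):
  sorted[0] = $qqrprp
  sorted[1] = p$qqrpr
  sorted[2] = prp$qqr
  sorted[3] = qqrprp$
  sorted[4] = qrprp$q
  sorted[5] = rp$qqrp
  sorted[6] = rprp$qq
sorted[5] = rp$qqrp

Answer: rp$qqrp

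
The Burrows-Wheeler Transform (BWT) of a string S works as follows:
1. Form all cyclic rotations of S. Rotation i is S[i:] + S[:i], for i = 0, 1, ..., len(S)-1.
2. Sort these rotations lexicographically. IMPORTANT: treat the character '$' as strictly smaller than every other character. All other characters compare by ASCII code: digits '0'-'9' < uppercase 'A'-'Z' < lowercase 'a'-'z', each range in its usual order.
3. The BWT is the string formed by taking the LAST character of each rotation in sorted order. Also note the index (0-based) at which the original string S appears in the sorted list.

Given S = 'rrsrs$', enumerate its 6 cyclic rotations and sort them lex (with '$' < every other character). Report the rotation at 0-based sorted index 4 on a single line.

All 6 rotations (rotation i = S[i:]+S[:i]):
  rot[0] = rrsrs$
  rot[1] = rsrs$r
  rot[2] = srs$rr
  rot[3] = rs$rrs
  rot[4] = s$rrsr
  rot[5] = $rrsrs
Sorted (with $ < everything):
  sorted[0] = $rrsrs
  sorted[1] = rrsrs$
  sorted[2] = rs$rrs
  sorted[3] = rsrs$r
  sorted[4] = s$rrsr
  sorted[5] = srs$rr
sorted[4] = s$rrsr

Answer: s$rrsr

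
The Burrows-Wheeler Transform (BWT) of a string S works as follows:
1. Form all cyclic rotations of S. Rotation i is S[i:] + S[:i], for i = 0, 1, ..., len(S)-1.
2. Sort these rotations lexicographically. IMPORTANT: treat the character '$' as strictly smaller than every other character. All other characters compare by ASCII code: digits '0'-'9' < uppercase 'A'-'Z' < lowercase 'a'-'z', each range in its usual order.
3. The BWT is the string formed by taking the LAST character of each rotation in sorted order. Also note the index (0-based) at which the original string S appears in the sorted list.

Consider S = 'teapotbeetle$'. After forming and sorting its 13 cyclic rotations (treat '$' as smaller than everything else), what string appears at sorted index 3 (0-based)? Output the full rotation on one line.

All 13 rotations (rotation i = S[i:]+S[:i]):
  rot[0] = teapotbeetle$
  rot[1] = eapotbeetle$t
  rot[2] = apotbeetle$te
  rot[3] = potbeetle$tea
  rot[4] = otbeetle$teap
  rot[5] = tbeetle$teapo
  rot[6] = beetle$teapot
  rot[7] = eetle$teapotb
  rot[8] = etle$teapotbe
  rot[9] = tle$teapotbee
  rot[10] = le$teapotbeet
  rot[11] = e$teapotbeetl
  rot[12] = $teapotbeetle
Sorted (with $ < everything):
  sorted[0] = $teapotbeetle
  sorted[1] = apotbeetle$te
  sorted[2] = beetle$teapot
  sorted[3] = e$teapotbeetl
  sorted[4] = eapotbeetle$t
  sorted[5] = eetle$teapotb
  sorted[6] = etle$teapotbe
  sorted[7] = le$teapotbeet
  sorted[8] = otbeetle$teap
  sorted[9] = potbeetle$tea
  sorted[10] = tbeetle$teapo
  sorted[11] = teapotbeetle$
  sorted[12] = tle$teapotbee
sorted[3] = e$teapotbeetl

Answer: e$teapotbeetl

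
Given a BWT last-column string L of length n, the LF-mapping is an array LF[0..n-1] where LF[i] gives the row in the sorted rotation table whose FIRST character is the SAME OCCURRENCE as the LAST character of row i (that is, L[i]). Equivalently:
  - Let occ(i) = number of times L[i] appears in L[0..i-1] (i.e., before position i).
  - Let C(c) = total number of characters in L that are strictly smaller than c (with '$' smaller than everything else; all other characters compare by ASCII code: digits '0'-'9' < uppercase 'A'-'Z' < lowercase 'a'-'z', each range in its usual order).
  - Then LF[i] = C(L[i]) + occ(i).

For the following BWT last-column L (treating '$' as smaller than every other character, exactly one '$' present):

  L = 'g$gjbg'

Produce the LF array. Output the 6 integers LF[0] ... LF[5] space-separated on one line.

Answer: 2 0 3 5 1 4

Derivation:
Char counts: '$':1, 'b':1, 'g':3, 'j':1
C (first-col start): C('$')=0, C('b')=1, C('g')=2, C('j')=5
L[0]='g': occ=0, LF[0]=C('g')+0=2+0=2
L[1]='$': occ=0, LF[1]=C('$')+0=0+0=0
L[2]='g': occ=1, LF[2]=C('g')+1=2+1=3
L[3]='j': occ=0, LF[3]=C('j')+0=5+0=5
L[4]='b': occ=0, LF[4]=C('b')+0=1+0=1
L[5]='g': occ=2, LF[5]=C('g')+2=2+2=4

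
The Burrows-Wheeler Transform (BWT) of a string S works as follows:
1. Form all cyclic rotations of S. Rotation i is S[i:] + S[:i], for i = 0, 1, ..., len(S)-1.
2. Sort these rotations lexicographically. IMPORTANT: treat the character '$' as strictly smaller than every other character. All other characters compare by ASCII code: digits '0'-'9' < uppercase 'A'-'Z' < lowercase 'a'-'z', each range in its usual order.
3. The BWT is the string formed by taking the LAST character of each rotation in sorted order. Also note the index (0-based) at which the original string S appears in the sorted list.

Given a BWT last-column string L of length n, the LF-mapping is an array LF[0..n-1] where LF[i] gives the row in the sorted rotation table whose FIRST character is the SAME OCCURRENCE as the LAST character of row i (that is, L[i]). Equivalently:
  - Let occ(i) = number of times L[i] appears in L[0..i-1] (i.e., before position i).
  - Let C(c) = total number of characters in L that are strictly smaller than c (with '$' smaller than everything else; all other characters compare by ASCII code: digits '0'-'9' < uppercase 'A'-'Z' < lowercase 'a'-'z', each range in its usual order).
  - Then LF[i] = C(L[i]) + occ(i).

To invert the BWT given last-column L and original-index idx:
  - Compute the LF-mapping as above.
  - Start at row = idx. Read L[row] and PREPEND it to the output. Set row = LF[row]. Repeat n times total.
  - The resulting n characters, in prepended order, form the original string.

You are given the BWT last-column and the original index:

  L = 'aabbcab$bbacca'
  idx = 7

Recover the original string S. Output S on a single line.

Answer: baacccabbbbaa$

Derivation:
LF mapping: 1 2 6 7 11 3 8 0 9 10 4 12 13 5
Walk LF starting at row 7, prepending L[row]:
  step 1: row=7, L[7]='$', prepend. Next row=LF[7]=0
  step 2: row=0, L[0]='a', prepend. Next row=LF[0]=1
  step 3: row=1, L[1]='a', prepend. Next row=LF[1]=2
  step 4: row=2, L[2]='b', prepend. Next row=LF[2]=6
  step 5: row=6, L[6]='b', prepend. Next row=LF[6]=8
  step 6: row=8, L[8]='b', prepend. Next row=LF[8]=9
  step 7: row=9, L[9]='b', prepend. Next row=LF[9]=10
  step 8: row=10, L[10]='a', prepend. Next row=LF[10]=4
  step 9: row=4, L[4]='c', prepend. Next row=LF[4]=11
  step 10: row=11, L[11]='c', prepend. Next row=LF[11]=12
  step 11: row=12, L[12]='c', prepend. Next row=LF[12]=13
  step 12: row=13, L[13]='a', prepend. Next row=LF[13]=5
  step 13: row=5, L[5]='a', prepend. Next row=LF[5]=3
  step 14: row=3, L[3]='b', prepend. Next row=LF[3]=7
Reversed output: baacccabbbbaa$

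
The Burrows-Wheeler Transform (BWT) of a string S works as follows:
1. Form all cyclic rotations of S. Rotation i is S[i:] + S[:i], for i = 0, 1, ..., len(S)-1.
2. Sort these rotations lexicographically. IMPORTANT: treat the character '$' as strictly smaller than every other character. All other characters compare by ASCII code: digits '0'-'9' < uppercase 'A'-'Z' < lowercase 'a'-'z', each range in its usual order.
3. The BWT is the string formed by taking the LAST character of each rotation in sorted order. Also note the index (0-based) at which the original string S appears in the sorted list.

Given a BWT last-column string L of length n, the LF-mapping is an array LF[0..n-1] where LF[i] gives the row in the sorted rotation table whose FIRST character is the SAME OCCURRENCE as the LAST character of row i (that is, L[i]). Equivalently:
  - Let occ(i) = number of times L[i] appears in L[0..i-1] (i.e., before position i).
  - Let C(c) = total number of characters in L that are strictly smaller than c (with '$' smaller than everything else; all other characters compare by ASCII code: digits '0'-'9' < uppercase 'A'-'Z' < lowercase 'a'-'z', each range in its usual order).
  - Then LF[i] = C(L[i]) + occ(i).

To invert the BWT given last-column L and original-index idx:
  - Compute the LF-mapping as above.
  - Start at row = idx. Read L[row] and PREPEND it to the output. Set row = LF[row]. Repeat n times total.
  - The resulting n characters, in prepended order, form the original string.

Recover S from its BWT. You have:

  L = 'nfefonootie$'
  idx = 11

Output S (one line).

LF mapping: 6 3 1 4 8 7 9 10 11 5 2 0
Walk LF starting at row 11, prepending L[row]:
  step 1: row=11, L[11]='$', prepend. Next row=LF[11]=0
  step 2: row=0, L[0]='n', prepend. Next row=LF[0]=6
  step 3: row=6, L[6]='o', prepend. Next row=LF[6]=9
  step 4: row=9, L[9]='i', prepend. Next row=LF[9]=5
  step 5: row=5, L[5]='n', prepend. Next row=LF[5]=7
  step 6: row=7, L[7]='o', prepend. Next row=LF[7]=10
  step 7: row=10, L[10]='e', prepend. Next row=LF[10]=2
  step 8: row=2, L[2]='e', prepend. Next row=LF[2]=1
  step 9: row=1, L[1]='f', prepend. Next row=LF[1]=3
  step 10: row=3, L[3]='f', prepend. Next row=LF[3]=4
  step 11: row=4, L[4]='o', prepend. Next row=LF[4]=8
  step 12: row=8, L[8]='t', prepend. Next row=LF[8]=11
Reversed output: toffeeonion$

Answer: toffeeonion$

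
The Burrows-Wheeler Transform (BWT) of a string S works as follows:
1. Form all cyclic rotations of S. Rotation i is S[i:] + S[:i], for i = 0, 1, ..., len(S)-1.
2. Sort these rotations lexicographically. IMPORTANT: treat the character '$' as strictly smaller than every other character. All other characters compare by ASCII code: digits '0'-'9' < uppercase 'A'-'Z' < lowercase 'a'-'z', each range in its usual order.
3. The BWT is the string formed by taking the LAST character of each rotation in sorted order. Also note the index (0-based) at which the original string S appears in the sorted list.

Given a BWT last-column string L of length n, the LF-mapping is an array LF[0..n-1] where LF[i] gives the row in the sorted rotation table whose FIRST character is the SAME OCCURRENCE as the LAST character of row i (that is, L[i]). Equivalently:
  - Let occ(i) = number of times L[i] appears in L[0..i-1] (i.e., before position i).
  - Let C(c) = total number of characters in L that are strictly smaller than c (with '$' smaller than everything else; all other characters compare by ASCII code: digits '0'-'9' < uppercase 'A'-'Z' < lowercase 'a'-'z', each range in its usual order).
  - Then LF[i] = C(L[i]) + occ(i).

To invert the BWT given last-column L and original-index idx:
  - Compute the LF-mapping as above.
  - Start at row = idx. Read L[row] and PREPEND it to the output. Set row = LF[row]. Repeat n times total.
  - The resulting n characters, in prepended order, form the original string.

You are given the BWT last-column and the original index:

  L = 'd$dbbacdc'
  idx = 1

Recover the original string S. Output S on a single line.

LF mapping: 6 0 7 2 3 1 4 8 5
Walk LF starting at row 1, prepending L[row]:
  step 1: row=1, L[1]='$', prepend. Next row=LF[1]=0
  step 2: row=0, L[0]='d', prepend. Next row=LF[0]=6
  step 3: row=6, L[6]='c', prepend. Next row=LF[6]=4
  step 4: row=4, L[4]='b', prepend. Next row=LF[4]=3
  step 5: row=3, L[3]='b', prepend. Next row=LF[3]=2
  step 6: row=2, L[2]='d', prepend. Next row=LF[2]=7
  step 7: row=7, L[7]='d', prepend. Next row=LF[7]=8
  step 8: row=8, L[8]='c', prepend. Next row=LF[8]=5
  step 9: row=5, L[5]='a', prepend. Next row=LF[5]=1
Reversed output: acddbbcd$

Answer: acddbbcd$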